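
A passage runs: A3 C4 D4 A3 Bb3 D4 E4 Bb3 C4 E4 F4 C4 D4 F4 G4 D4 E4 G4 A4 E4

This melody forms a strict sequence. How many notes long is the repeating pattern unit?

20 notes total. Splitting into 5 groups of 4:
A3 C4 D4 A3 | Bb3 D4 E4 Bb3 | C4 E4 F4 C4 | D4 F4 G4 D4 | E4 G4 A4 E4
That's a consistent up a 2nd shift per cell, and no other grouping gives one.

4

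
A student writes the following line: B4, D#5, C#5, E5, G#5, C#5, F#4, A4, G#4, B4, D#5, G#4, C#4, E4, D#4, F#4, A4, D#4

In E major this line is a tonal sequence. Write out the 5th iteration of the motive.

D#3 F#3 E3 G#3 B3 E3

The 6-note cells begin on B4, F#4, C#4 — each down a 4th from the last.
Extending down a 4th: G#3 → D#3.
So cell 5 is D#3 F#3 E3 G#3 B3 E3.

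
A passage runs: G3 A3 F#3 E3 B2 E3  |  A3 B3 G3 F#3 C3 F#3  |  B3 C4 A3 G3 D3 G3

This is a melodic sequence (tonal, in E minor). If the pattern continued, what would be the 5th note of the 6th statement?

G3

The unit is 6 notes. Position-5 pitches of the 3 shown cells: B2, C3, D3.
Carrying that up a 2nd forward: E3 → F#3 → G3.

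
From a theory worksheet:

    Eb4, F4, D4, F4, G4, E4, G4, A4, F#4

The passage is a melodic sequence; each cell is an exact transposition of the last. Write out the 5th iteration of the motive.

B4 C#5 A#4

With a 3-note motive the entries are Eb4, F4, G4, each up a 2nd from the previous.
Carrying on: A4 → B4.
So cell 5 is B4 C#5 A#4.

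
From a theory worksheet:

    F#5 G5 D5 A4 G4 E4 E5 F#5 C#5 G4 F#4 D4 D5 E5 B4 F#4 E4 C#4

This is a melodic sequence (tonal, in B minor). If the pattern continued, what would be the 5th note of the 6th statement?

With 6-note cells, note 5 of each statement runs G4, F#4, E4.
Extending down a 2nd: D4 → C#4 → B3.

B3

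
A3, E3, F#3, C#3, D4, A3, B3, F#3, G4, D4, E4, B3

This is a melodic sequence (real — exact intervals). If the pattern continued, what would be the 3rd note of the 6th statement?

G5

With 4-note cells, note 3 of each statement runs F#3, B3, E4.
Carrying that up a 4th forward: A4 → D5 → G5.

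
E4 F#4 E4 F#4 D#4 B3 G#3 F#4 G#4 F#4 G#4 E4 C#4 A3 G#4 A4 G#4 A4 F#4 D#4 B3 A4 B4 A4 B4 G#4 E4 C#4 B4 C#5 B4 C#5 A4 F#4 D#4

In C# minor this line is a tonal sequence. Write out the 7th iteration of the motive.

Taking 7-note groups, the heads are E4, F#4, G#4, A4, B4: the pattern moves up a 2nd.
Continuing the starts: C#5 → D#5.
From D#5 the diatonic shape gives D#5 E5 D#5 E5 C#5 A4 F#4.

D#5 E5 D#5 E5 C#5 A4 F#4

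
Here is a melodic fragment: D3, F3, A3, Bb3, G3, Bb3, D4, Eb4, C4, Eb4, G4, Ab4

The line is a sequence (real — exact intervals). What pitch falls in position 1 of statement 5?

Bb4

Grouping in 4s, the 1st note of each cell is D3, G3, C4.
Each moves up a 4th. Continuing: F4 → Bb4.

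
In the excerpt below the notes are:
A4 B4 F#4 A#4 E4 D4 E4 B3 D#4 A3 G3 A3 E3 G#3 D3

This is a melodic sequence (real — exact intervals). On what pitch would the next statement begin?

C3

Taking 5-note groups, the heads are A4, D4, G3: the pattern moves down a 5th.
The next head, down a 5th from G3, is C3.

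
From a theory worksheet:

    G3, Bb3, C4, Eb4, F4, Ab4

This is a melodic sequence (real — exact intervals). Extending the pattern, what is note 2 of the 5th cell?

Grouping in 2s, the 2nd note of each cell is Bb3, Eb4, Ab4.
Carrying that up a 4th forward: Db5 → Gb5.

Gb5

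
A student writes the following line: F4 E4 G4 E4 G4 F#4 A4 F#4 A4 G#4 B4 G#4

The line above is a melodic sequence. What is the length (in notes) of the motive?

12 notes total. Splitting into 3 groups of 4:
F4 E4 G4 E4 | G4 F#4 A4 F#4 | A4 G#4 B4 G#4
Every group is a transposition up a 2nd of the one before; no shorter unit works.

4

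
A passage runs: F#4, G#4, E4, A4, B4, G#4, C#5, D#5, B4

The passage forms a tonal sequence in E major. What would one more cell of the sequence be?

With a 3-note motive the entries are F#4, A4, C#5, each up a 3rd from the previous.
So cell 4 is E5 F#5 D#5.

E5 F#5 D#5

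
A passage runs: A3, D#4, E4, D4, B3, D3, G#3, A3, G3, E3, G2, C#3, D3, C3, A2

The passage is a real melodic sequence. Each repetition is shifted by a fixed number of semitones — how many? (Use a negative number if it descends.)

The 5-note cells begin on A3, D3, G2 — each down a 5th from the last.
Counting half-steps from A3 to D3: -7.

-7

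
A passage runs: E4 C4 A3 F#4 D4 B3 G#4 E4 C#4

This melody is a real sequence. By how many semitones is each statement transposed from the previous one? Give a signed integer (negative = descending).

Taking 3-note groups, the heads are E4, F#4, G#4: the pattern moves up a 2nd.
Counting half-steps from E4 to F#4: 2.

2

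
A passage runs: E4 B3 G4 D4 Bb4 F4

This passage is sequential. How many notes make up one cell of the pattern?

Try groups of 2 (3 cells in 6 notes):
E4 B3 | G4 D4 | Bb4 F4
Each cell is the previous one up a 3rd — so the unit is 2 notes.

2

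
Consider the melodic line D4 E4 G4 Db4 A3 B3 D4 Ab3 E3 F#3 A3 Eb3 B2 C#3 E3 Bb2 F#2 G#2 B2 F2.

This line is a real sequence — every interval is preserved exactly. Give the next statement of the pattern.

Taking 4-note groups, the heads are D4, A3, E3, B2, F#2: the pattern moves down a 4th.
From C#2 the exact shape gives C#2 D#2 F#2 C2.

C#2 D#2 F#2 C2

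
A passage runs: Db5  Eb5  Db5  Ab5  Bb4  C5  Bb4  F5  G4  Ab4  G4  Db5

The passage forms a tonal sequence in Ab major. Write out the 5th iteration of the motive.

The 4-note cells begin on Db5, Bb4, G4 — each down a 3rd from the last.
Extending down a 3rd: Eb4 → C4.
So cell 5 is C4 Db4 C4 G4.

C4 Db4 C4 G4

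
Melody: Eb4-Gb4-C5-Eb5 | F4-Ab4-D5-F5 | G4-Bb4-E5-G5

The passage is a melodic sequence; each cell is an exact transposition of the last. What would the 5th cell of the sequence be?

Taking 4-note groups, the heads are Eb4, F4, G4: the pattern moves up a 2nd.
Carrying on: A4 → B4.
Statement 5 starts on B4 and keeps the same exact contour: B4 D5 G#5 B5.

B4 D5 G#5 B5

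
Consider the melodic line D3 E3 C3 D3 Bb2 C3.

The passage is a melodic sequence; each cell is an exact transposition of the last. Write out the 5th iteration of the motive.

Gb2 Ab2

The 2-note cells begin on D3, C3, Bb2 — each down a 2nd from the last.
Carrying on: Ab2 → Gb2.
Statement 5 starts on Gb2 and keeps the same exact contour: Gb2 Ab2.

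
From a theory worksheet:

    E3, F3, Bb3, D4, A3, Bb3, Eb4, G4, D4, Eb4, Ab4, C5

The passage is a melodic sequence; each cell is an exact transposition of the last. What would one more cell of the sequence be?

G4 Ab4 Db5 F5

Taking 4-note groups, the heads are E3, A3, D4: the pattern moves up a 4th.
From G4 the exact shape gives G4 Ab4 Db5 F5.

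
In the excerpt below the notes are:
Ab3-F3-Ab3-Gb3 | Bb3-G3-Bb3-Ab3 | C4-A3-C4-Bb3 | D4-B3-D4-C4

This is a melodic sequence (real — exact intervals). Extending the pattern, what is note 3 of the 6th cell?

F#4

The unit is 4 notes. Position-3 pitches of the 4 shown cells: Ab3, Bb3, C4, D4.
Carrying that up a 2nd forward: E4 → F#4.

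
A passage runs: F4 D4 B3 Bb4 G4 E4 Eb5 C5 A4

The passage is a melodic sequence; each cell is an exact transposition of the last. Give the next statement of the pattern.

Ab5 F5 D5

Taking 3-note groups, the heads are F4, Bb4, Eb5: the pattern moves up a 4th.
So cell 4 is Ab5 F5 D5.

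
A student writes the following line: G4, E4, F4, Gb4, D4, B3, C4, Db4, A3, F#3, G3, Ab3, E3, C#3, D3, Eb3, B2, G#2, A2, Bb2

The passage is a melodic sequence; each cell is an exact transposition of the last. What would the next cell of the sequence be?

With a 4-note motive the entries are G4, D4, A3, E3, B2, each down a 4th from the previous.
Statement 6 starts on F#2 and keeps the same exact contour: F#2 D#2 E2 F2.

F#2 D#2 E2 F2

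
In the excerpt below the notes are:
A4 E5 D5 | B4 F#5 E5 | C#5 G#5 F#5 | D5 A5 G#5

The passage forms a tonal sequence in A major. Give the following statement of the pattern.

E5 B5 A5

The 3-note cells begin on A4, B4, C#5, D5 — each up a 2nd from the last.
From E5 the diatonic shape gives E5 B5 A5.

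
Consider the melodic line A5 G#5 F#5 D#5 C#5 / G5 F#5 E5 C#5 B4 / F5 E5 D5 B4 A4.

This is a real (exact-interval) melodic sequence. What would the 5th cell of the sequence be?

Taking 5-note groups, the heads are A5, G5, F5: the pattern moves down a 2nd.
Carrying on: Eb5 → Db5.
So cell 5 is Db5 C5 Bb4 G4 F4.

Db5 C5 Bb4 G4 F4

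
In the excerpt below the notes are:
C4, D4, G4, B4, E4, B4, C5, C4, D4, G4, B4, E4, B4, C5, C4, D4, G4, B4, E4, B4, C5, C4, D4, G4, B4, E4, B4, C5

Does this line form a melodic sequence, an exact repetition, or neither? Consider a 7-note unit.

Each 7-note cell is identical (C4 D4 G4 B4 E4 B4 C5), restated at the same pitch.

repetition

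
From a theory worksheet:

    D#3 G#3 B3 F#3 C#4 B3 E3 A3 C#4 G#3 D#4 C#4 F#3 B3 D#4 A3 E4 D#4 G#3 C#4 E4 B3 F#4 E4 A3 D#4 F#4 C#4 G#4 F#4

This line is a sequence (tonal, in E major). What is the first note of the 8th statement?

D#4

With a 6-note motive the entries are D#3, E3, F#3, G#3, A3, each up a 2nd from the previous.
Continuing: B3 → C#4 → D#4. Statement 8 starts on D#4.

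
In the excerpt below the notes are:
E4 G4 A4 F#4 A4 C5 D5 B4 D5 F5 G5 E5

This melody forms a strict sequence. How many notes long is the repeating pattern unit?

4

There are 12 notes; a 4-note unit gives 3 cells:
E4 G4 A4 F#4 | A4 C5 D5 B4 | D5 F5 G5 E5
Each cell is the previous one up a 4th — so the unit is 4 notes.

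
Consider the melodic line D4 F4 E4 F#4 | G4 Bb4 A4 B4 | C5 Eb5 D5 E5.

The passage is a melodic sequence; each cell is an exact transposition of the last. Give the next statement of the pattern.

With a 4-note motive the entries are D4, G4, C5, each up a 4th from the previous.
So cell 4 is F5 Ab5 G5 A5.

F5 Ab5 G5 A5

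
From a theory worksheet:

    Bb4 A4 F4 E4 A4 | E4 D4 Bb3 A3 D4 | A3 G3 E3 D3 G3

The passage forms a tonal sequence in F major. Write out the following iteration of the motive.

The 5-note cells begin on Bb4, E4, A3 — each down a 5th from the last.
Statement 4 starts on D3 and keeps the same diatonic contour: D3 C3 A2 G2 C3.

D3 C3 A2 G2 C3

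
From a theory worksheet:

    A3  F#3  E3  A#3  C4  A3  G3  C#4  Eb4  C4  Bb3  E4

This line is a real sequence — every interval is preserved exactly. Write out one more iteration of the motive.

Gb4 Eb4 Db4 G4

Unit = 4 notes; the statements start on A3, C4, Eb4, moving up a 3rd each time.
From Gb4 the exact shape gives Gb4 Eb4 Db4 G4.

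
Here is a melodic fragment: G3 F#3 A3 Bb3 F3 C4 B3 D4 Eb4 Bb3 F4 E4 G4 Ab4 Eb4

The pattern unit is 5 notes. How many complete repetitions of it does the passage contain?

15 notes in groups of 5 gives 15/5 = 3 statements.
Starts: G3, C4, F4 — each up a 4th.

3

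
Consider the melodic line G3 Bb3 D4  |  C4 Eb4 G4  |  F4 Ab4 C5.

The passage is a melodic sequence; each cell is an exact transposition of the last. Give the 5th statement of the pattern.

Eb5 Gb5 Bb5

Taking 3-note groups, the heads are G3, C4, F4: the pattern moves up a 4th.
Extending up a 4th: Bb4 → Eb5.
From Eb5 the exact shape gives Eb5 Gb5 Bb5.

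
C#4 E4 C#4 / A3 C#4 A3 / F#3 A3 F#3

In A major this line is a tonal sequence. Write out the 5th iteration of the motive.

B2 D3 B2

Taking 3-note groups, the heads are C#4, A3, F#3: the pattern moves down a 3rd.
Carrying on: D3 → B2.
Statement 5 starts on B2 and keeps the same diatonic contour: B2 D3 B2.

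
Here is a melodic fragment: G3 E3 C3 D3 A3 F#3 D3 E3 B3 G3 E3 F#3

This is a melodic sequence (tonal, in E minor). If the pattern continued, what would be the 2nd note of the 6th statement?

The unit is 4 notes. Position-2 pitches of the 3 shown cells: E3, F#3, G3.
Carrying that up a 2nd forward: A3 → B3 → C4.

C4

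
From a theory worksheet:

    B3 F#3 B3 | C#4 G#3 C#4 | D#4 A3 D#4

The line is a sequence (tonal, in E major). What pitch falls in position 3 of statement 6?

The unit is 3 notes. Position-3 pitches of the 3 shown cells: B3, C#4, D#4.
Extending up a 2nd: E4 → F#4 → G#4.

G#4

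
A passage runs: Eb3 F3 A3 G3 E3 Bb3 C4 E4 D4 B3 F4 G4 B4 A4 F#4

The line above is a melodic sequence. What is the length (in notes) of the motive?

Try groups of 5 (3 cells in 15 notes):
Eb3 F3 A3 G3 E3 | Bb3 C4 E4 D4 B3 | F4 G4 B4 A4 F#4
Every group is a transposition up a 5th of the one before; no shorter unit works.

5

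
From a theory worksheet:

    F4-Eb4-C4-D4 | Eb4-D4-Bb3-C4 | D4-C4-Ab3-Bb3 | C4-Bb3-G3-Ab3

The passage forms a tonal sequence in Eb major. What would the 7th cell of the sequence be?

With a 4-note motive the entries are F4, Eb4, D4, C4, each down a 2nd from the previous.
Extending down a 2nd: Bb3 → Ab3 → G3.
From G3 the diatonic shape gives G3 F3 D3 Eb3.

G3 F3 D3 Eb3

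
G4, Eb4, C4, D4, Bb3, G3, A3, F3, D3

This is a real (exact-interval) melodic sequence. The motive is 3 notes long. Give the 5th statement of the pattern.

B2 G2 E2

Taking 3-note groups, the heads are G4, D4, A3: the pattern moves down a 4th.
Continuing the starts: E3 → B2.
Statement 5 starts on B2 and keeps the same exact contour: B2 G2 E2.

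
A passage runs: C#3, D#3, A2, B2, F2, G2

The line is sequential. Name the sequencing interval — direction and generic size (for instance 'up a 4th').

down a 3rd

Unit = 2 notes; the statements start on C#3, A2, F2, moving down a 3rd each time.
From C#3 to A2: down a 3rd.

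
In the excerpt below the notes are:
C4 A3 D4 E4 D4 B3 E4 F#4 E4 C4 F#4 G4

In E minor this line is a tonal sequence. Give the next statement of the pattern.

F#4 D4 G4 A4

The 4-note cells begin on C4, D4, E4 — each up a 2nd from the last.
From F#4 the diatonic shape gives F#4 D4 G4 A4.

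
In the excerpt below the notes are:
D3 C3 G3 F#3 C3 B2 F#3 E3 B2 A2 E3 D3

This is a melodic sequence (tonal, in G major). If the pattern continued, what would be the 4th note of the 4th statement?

The unit is 4 notes. Position-4 pitches of the 3 shown cells: F#3, E3, D3.
From D3, down a 2nd gives C3.

C3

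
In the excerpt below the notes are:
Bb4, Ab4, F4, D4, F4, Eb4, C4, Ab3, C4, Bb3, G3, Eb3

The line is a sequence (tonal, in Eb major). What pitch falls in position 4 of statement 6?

With 4-note cells, note 4 of each statement runs D4, Ab3, Eb3.
Extending down a 4th: Bb2 → F2 → C2.

C2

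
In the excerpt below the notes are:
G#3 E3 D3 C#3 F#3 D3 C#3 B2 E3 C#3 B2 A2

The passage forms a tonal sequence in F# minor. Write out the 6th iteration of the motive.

B2 G#2 F#2 E2

Taking 4-note groups, the heads are G#3, F#3, E3: the pattern moves down a 2nd.
Carrying on: D3 → C#3 → B2.
So cell 6 is B2 G#2 F#2 E2.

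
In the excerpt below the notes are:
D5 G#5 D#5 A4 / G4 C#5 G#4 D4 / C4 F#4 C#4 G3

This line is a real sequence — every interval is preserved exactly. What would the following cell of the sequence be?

The 4-note cells begin on D5, G4, C4 — each down a 5th from the last.
Statement 4 starts on F3 and keeps the same exact contour: F3 B3 F#3 C3.

F3 B3 F#3 C3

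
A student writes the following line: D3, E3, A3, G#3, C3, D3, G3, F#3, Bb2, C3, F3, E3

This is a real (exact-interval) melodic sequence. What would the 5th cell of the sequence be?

Unit = 4 notes; the statements start on D3, C3, Bb2, moving down a 2nd each time.
Extending down a 2nd: Ab2 → Gb2.
From Gb2 the exact shape gives Gb2 Ab2 Db3 C3.

Gb2 Ab2 Db3 C3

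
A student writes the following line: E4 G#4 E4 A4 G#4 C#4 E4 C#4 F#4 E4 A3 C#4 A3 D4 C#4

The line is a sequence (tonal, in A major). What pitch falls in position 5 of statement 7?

B2

The unit is 5 notes. Position-5 pitches of the 3 shown cells: G#4, E4, C#4.
Each moves down a 3rd. Continuing: A3 → F#3 → D3 → B2.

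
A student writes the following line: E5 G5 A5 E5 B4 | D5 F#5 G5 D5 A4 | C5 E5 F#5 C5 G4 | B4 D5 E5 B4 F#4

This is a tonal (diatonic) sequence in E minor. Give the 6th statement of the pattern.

Unit = 5 notes; the statements start on E5, D5, C5, B4, moving down a 2nd each time.
Extending down a 2nd: A4 → G4.
Statement 6 starts on G4 and keeps the same diatonic contour: G4 B4 C5 G4 D4.

G4 B4 C5 G4 D4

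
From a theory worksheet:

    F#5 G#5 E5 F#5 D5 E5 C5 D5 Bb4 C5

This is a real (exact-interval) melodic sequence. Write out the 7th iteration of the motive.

With a 2-note motive the entries are F#5, E5, D5, C5, Bb4, each down a 2nd from the previous.
Carrying on: Ab4 → Gb4.
So cell 7 is Gb4 Ab4.

Gb4 Ab4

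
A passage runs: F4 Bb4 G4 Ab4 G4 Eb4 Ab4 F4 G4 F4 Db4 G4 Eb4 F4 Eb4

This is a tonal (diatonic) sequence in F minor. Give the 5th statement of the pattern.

Bb3 Eb4 C4 Db4 C4

With a 5-note motive the entries are F4, Eb4, Db4, each down a 2nd from the previous.
Extending down a 2nd: C4 → Bb3.
Statement 5 starts on Bb3 and keeps the same diatonic contour: Bb3 Eb4 C4 Db4 C4.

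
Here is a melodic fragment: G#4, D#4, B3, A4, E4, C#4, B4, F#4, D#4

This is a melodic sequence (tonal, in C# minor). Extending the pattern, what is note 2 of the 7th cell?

C#5

With 3-note cells, note 2 of each statement runs D#4, E4, F#4.
Each moves up a 2nd. Continuing: G#4 → A4 → B4 → C#5.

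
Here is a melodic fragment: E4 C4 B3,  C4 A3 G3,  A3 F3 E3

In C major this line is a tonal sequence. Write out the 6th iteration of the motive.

With a 3-note motive the entries are E4, C4, A3, each down a 3rd from the previous.
Carrying on: F3 → D3 → B2.
So cell 6 is B2 G2 F2.

B2 G2 F2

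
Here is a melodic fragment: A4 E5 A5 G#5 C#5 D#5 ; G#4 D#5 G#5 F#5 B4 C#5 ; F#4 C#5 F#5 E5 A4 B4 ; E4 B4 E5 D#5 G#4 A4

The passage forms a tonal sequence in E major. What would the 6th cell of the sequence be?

With a 6-note motive the entries are A4, G#4, F#4, E4, each down a 2nd from the previous.
Extending down a 2nd: D#4 → C#4.
From C#4 the diatonic shape gives C#4 G#4 C#5 B4 E4 F#4.

C#4 G#4 C#5 B4 E4 F#4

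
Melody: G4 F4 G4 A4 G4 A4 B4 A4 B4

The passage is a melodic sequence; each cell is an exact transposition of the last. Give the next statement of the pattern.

The 3-note cells begin on G4, A4, B4 — each up a 2nd from the last.
Statement 4 starts on C#5 and keeps the same exact contour: C#5 B4 C#5.

C#5 B4 C#5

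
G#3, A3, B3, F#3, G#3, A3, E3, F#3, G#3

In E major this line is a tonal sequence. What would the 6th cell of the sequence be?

With a 3-note motive the entries are G#3, F#3, E3, each down a 2nd from the previous.
Carrying on: D#3 → C#3 → B2.
From B2 the diatonic shape gives B2 C#3 D#3.

B2 C#3 D#3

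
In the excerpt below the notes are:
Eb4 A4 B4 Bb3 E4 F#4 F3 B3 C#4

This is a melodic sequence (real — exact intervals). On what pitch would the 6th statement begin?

Taking 3-note groups, the heads are Eb4, Bb3, F3: the pattern moves down a 4th.
Extending the heads down a 4th: C3 → G2 → D2.

D2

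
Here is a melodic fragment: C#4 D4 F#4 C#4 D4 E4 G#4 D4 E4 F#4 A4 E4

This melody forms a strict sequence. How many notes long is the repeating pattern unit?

12 notes total. Splitting into 3 groups of 4:
C#4 D4 F#4 C#4 | D4 E4 G#4 D4 | E4 F#4 A4 E4
Every group is a transposition up a 2nd of the one before; no shorter unit works.

4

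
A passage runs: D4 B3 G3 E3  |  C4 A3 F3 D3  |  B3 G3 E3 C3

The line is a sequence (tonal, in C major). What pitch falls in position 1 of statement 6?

Grouping in 4s, the 1st note of each cell is D4, C4, B3.
Each moves down a 2nd. Continuing: A3 → G3 → F3.

F3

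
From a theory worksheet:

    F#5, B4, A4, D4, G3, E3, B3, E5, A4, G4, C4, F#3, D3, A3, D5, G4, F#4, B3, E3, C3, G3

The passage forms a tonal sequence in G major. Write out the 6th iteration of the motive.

Taking 7-note groups, the heads are F#5, E5, D5: the pattern moves down a 2nd.
Extending down a 2nd: C5 → B4 → A4.
So cell 6 is A4 D4 C4 F#3 B2 G2 D3.

A4 D4 C4 F#3 B2 G2 D3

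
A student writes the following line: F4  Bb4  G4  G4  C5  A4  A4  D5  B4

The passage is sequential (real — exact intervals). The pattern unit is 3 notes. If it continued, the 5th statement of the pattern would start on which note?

With a 3-note motive the entries are F4, G4, A4, each up a 2nd from the previous.
Continuing: B4 → C#5. Statement 5 starts on C#5.

C#5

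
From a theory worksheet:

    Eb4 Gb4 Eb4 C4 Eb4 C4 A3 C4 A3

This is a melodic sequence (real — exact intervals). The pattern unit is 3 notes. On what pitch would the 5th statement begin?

Taking 3-note groups, the heads are Eb4, C4, A3: the pattern moves down a 3rd.
Continuing: F#3 → D#3. Statement 5 starts on D#3.

D#3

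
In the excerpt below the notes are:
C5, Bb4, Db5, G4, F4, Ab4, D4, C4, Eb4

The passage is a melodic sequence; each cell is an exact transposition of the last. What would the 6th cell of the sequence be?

B2 A2 C3

With a 3-note motive the entries are C5, G4, D4, each down a 4th from the previous.
Continuing the starts: A3 → E3 → B2.
So cell 6 is B2 A2 C3.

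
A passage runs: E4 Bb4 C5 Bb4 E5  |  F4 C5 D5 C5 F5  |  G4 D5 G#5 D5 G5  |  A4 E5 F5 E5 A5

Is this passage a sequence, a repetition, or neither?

neither

Note 3 of cell 3 is G#5; if this were a sequence it would be E5. No unit length gives a consistent transposition pattern.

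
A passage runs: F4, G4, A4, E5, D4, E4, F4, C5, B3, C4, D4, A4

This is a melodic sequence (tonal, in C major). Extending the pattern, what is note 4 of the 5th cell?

D4

With 4-note cells, note 4 of each statement runs E5, C5, A4.
Extending down a 3rd: F4 → D4.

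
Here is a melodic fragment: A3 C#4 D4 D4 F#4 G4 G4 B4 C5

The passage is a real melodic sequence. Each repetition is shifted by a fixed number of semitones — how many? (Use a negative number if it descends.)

5

With a 3-note motive the entries are A3, D4, G4, each up a 4th from the previous.
A3 to D4 spans +5 semitones.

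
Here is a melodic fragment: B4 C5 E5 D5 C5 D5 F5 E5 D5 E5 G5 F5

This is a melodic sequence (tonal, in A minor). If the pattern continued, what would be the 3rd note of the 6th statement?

The unit is 4 notes. Position-3 pitches of the 3 shown cells: E5, F5, G5.
Carrying that up a 2nd forward: A5 → B5 → C6.

C6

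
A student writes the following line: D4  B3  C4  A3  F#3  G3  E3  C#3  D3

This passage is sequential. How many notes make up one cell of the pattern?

9 notes total. Splitting into 3 groups of 3:
D4 B3 C4 | A3 F#3 G3 | E3 C#3 D3
Every group is a transposition down a 4th of the one before; no shorter unit works.

3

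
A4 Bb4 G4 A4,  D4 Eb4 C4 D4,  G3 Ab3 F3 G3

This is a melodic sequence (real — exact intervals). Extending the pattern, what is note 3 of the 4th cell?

Bb2

Grouping in 4s, the 3rd note of each cell is G4, C4, F3.
Each moves down a 5th; the next is Bb2.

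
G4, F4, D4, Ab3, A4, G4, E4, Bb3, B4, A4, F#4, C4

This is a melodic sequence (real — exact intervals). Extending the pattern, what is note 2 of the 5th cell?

Grouping in 4s, the 2nd note of each cell is F4, G4, A4.
Extending up a 2nd: B4 → C#5.

C#5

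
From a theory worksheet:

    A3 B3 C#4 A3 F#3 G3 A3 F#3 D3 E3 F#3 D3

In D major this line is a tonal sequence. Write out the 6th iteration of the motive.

Taking 4-note groups, the heads are A3, F#3, D3: the pattern moves down a 3rd.
Continuing the starts: B2 → G2 → E2.
So cell 6 is E2 F#2 G2 E2.

E2 F#2 G2 E2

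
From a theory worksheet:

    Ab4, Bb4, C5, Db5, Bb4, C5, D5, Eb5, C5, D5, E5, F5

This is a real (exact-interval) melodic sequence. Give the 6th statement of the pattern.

Unit = 4 notes; the statements start on Ab4, Bb4, C5, moving up a 2nd each time.
Continuing the starts: D5 → E5 → F#5.
From F#5 the exact shape gives F#5 G#5 A#5 B5.

F#5 G#5 A#5 B5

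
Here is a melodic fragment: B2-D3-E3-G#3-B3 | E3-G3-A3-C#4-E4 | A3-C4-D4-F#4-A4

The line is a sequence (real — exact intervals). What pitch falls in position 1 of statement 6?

C5

With 5-note cells, note 1 of each statement runs B2, E3, A3.
Extending up a 4th: D4 → G4 → C5.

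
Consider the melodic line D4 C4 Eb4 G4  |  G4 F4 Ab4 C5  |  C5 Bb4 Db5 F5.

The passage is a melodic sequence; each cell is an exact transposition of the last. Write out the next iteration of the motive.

F5 Eb5 Gb5 Bb5

Unit = 4 notes; the statements start on D4, G4, C5, moving up a 4th each time.
Statement 4 starts on F5 and keeps the same exact contour: F5 Eb5 Gb5 Bb5.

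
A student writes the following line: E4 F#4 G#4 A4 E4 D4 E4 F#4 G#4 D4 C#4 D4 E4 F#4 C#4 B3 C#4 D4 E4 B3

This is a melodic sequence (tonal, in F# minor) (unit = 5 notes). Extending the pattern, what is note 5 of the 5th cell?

Grouping in 5s, the 5th note of each cell is E4, D4, C#4, B3.
One more down a 2nd gives A3.

A3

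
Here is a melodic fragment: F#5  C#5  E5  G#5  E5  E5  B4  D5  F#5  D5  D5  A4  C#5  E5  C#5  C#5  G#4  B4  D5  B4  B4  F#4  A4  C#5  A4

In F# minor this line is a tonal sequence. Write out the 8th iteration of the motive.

F#4 C#4 E4 G#4 E4

Unit = 5 notes; the statements start on F#5, E5, D5, C#5, B4, moving down a 2nd each time.
Extending down a 2nd: A4 → G#4 → F#4.
So cell 8 is F#4 C#4 E4 G#4 E4.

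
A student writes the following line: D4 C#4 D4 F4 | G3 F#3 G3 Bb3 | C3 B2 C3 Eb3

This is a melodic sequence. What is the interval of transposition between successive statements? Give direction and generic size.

With a 4-note motive the entries are D4, G3, C3, each down a 5th from the previous.
From D4 to G3: down a 5th.

down a 5th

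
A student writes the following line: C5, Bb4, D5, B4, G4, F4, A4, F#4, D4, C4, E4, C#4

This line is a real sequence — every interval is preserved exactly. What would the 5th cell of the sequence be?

Taking 4-note groups, the heads are C5, G4, D4: the pattern moves down a 4th.
Carrying on: A3 → E3.
Statement 5 starts on E3 and keeps the same exact contour: E3 D3 F#3 D#3.

E3 D3 F#3 D#3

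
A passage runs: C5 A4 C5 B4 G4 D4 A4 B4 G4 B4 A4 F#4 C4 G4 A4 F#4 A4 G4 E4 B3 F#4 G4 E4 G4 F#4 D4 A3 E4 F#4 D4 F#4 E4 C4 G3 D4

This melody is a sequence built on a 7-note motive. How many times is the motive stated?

5

35 notes in groups of 7 gives 35/7 = 5 statements.
Starts: C5, B4, A4, G4, F#4 — each down a 2nd.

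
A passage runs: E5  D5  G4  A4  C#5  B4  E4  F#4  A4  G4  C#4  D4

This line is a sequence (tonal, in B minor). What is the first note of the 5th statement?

D4

Taking 4-note groups, the heads are E5, C#5, A4: the pattern moves down a 3rd.
Continuing: F#4 → D4. Statement 5 starts on D4.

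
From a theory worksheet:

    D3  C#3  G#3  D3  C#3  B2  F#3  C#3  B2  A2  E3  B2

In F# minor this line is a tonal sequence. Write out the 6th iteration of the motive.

Unit = 4 notes; the statements start on D3, C#3, B2, moving down a 2nd each time.
Carrying on: A2 → G#2 → F#2.
From F#2 the diatonic shape gives F#2 E2 B2 F#2.

F#2 E2 B2 F#2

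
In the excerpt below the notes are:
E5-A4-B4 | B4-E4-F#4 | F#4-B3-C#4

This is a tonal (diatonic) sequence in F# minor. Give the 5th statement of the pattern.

G#3 C#3 D3

Unit = 3 notes; the statements start on E5, B4, F#4, moving down a 4th each time.
Extending down a 4th: C#4 → G#3.
So cell 5 is G#3 C#3 D3.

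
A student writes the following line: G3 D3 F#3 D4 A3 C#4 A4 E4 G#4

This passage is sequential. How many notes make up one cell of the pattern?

3

There are 9 notes; a 3-note unit gives 3 cells:
G3 D3 F#3 | D4 A3 C#4 | A4 E4 G#4
That's a consistent up a 5th shift per cell, and no other grouping gives one.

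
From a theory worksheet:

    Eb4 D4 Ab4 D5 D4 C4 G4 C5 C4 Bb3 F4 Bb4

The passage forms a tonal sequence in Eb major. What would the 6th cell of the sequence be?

G3 F3 C4 F4

The 4-note cells begin on Eb4, D4, C4 — each down a 2nd from the last.
Carrying on: Bb3 → Ab3 → G3.
Statement 6 starts on G3 and keeps the same diatonic contour: G3 F3 C4 F4.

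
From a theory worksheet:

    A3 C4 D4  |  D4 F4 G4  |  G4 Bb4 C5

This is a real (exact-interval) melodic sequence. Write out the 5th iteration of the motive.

Taking 3-note groups, the heads are A3, D4, G4: the pattern moves up a 4th.
Extending up a 4th: C5 → F5.
Statement 5 starts on F5 and keeps the same exact contour: F5 Ab5 Bb5.

F5 Ab5 Bb5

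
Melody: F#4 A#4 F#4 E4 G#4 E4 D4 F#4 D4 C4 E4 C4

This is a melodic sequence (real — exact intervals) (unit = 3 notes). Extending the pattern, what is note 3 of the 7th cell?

Gb3

Grouping in 3s, the 3rd note of each cell is F#4, E4, D4, C4.
Carrying that down a 2nd forward: Bb3 → Ab3 → Gb3.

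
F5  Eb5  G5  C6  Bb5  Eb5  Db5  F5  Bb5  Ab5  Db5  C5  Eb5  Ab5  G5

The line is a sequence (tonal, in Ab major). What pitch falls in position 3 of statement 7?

With 5-note cells, note 3 of each statement runs G5, F5, Eb5.
Each moves down a 2nd. Continuing: Db5 → C5 → Bb4 → Ab4.

Ab4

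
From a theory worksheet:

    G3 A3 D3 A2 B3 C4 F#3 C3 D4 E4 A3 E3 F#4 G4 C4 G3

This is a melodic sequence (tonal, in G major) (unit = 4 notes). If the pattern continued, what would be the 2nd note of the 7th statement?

F#5

Grouping in 4s, the 2nd note of each cell is A3, C4, E4, G4.
Carrying that up a 3rd forward: B4 → D5 → F#5.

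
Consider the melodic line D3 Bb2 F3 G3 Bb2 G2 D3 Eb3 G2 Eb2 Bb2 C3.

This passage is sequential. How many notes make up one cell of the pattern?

4

Try groups of 4 (3 cells in 12 notes):
D3 Bb2 F3 G3 | Bb2 G2 D3 Eb3 | G2 Eb2 Bb2 C3
Each cell is the previous one down a 3rd — so the unit is 4 notes.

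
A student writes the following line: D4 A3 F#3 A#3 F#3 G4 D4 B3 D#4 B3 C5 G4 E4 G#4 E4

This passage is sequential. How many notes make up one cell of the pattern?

5

15 notes total. Splitting into 3 groups of 5:
D4 A3 F#3 A#3 F#3 | G4 D4 B3 D#4 B3 | C5 G4 E4 G#4 E4
That's a consistent up a 4th shift per cell, and no other grouping gives one.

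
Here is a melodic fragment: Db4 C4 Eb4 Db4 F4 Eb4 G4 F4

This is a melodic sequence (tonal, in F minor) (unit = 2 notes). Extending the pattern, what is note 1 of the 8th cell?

Grouping in 2s, the 1st note of each cell is Db4, Eb4, F4, G4.
Extending up a 2nd: Ab4 → Bb4 → C5 → Db5.

Db5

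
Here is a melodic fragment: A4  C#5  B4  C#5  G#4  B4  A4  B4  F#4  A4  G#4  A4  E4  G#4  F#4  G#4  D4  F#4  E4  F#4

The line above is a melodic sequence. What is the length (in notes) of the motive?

4

20 notes total. Splitting into 5 groups of 4:
A4 C#5 B4 C#5 | G#4 B4 A4 B4 | F#4 A4 G#4 A4 | E4 G#4 F#4 G#4 | D4 F#4 E4 F#4
Every group is a transposition down a 2nd of the one before; no shorter unit works.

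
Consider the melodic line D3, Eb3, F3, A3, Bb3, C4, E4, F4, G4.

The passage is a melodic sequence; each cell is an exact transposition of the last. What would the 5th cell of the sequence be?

F#5 G5 A5

With a 3-note motive the entries are D3, A3, E4, each up a 5th from the previous.
Carrying on: B4 → F#5.
Statement 5 starts on F#5 and keeps the same exact contour: F#5 G5 A5.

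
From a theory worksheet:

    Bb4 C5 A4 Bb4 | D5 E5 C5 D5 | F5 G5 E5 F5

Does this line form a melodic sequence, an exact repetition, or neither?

sequence

Each 4-note cell is the previous one transposed up a 3rd.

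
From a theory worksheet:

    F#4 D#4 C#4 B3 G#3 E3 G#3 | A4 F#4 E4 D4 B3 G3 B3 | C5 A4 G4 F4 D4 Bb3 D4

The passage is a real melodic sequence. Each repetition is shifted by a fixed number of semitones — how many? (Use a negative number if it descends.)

With a 7-note motive the entries are F#4, A4, C5, each up a 3rd from the previous.
F#4→A4 is 69 − 66 = 3 semitones.

3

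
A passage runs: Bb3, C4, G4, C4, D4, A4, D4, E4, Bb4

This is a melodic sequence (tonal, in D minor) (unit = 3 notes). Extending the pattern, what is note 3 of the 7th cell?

F5

With 3-note cells, note 3 of each statement runs G4, A4, Bb4.
Extending up a 2nd: C5 → D5 → E5 → F5.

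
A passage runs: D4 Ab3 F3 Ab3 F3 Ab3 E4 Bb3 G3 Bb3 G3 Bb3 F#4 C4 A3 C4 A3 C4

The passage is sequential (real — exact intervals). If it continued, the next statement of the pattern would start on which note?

Taking 6-note groups, the heads are D4, E4, F#4: the pattern moves up a 2nd.
One more step up a 2nd gives G#4.

G#4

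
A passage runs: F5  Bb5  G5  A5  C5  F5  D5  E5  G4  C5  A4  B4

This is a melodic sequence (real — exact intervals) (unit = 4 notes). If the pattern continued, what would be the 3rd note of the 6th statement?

F#3

With 4-note cells, note 3 of each statement runs G5, D5, A4.
Extending down a 4th: E4 → B3 → F#3.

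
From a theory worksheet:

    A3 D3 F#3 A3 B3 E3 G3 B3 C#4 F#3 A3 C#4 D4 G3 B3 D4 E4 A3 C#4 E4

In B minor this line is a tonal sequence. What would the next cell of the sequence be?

F#4 B3 D4 F#4

Unit = 4 notes; the statements start on A3, B3, C#4, D4, E4, moving up a 2nd each time.
From F#4 the diatonic shape gives F#4 B3 D4 F#4.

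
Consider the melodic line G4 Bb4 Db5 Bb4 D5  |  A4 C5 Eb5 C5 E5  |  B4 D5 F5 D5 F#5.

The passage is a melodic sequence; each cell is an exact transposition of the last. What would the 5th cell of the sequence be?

Taking 5-note groups, the heads are G4, A4, B4: the pattern moves up a 2nd.
Continuing the starts: C#5 → D#5.
From D#5 the exact shape gives D#5 F#5 A5 F#5 A#5.

D#5 F#5 A5 F#5 A#5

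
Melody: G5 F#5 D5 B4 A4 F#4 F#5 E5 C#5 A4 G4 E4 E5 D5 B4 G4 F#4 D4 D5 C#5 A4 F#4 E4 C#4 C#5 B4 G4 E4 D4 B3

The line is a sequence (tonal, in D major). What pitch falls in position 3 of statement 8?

The unit is 6 notes. Position-3 pitches of the 5 shown cells: D5, C#5, B4, A4, G4.
Extending down a 2nd: F#4 → E4 → D4.

D4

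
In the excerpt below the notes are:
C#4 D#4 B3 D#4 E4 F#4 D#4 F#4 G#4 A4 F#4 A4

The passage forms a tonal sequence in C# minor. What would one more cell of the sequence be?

The 4-note cells begin on C#4, E4, G#4 — each up a 3rd from the last.
From B4 the diatonic shape gives B4 C#5 A4 C#5.

B4 C#5 A4 C#5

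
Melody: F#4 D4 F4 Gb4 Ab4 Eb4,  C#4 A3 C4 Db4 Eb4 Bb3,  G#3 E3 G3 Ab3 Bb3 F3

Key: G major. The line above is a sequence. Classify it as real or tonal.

Each cell has the same semitone pattern (-4, 3, 1, 2, -5) — intervals are preserved exactly.
And F4 lies outside G major, so the sequence is real rather than tonal.

real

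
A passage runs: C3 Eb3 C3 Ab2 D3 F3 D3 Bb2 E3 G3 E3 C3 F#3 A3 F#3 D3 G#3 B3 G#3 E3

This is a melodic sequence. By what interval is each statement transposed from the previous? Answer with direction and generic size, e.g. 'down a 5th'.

Taking 4-note groups, the heads are C3, D3, E3, F#3, G#3: the pattern moves up a 2nd.
C3 to D3 is up a 2nd.

up a 2nd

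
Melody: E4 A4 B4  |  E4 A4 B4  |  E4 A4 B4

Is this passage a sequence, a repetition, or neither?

Each 3-note cell is identical (E4 A4 B4), restated at the same pitch.

repetition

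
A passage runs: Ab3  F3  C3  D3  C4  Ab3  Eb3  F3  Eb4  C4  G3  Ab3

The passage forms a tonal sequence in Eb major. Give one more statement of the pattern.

G4 Eb4 Bb3 C4

The 4-note cells begin on Ab3, C4, Eb4 — each up a 3rd from the last.
From G4 the diatonic shape gives G4 Eb4 Bb3 C4.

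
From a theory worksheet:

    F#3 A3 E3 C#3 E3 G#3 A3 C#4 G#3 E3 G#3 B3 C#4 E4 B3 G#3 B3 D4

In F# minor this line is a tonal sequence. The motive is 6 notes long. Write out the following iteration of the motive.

With a 6-note motive the entries are F#3, A3, C#4, each up a 3rd from the previous.
From E4 the diatonic shape gives E4 G#4 D4 B3 D4 F#4.

E4 G#4 D4 B3 D4 F#4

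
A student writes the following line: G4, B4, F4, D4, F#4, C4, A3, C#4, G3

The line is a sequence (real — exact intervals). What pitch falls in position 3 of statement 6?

E2

The unit is 3 notes. Position-3 pitches of the 3 shown cells: F4, C4, G3.
Each moves down a 4th. Continuing: D3 → A2 → E2.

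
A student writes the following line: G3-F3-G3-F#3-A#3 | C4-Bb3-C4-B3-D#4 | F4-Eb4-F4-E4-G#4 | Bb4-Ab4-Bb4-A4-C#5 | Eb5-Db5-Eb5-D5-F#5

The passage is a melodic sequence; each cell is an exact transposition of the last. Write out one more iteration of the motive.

The 5-note cells begin on G3, C4, F4, Bb4, Eb5 — each up a 4th from the last.
Statement 6 starts on Ab5 and keeps the same exact contour: Ab5 Gb5 Ab5 G5 B5.

Ab5 Gb5 Ab5 G5 B5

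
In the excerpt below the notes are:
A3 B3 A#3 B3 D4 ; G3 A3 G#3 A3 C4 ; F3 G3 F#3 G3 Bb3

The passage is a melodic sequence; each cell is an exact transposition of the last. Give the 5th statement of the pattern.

The 5-note cells begin on A3, G3, F3 — each down a 2nd from the last.
Continuing the starts: Eb3 → Db3.
So cell 5 is Db3 Eb3 D3 Eb3 Gb3.

Db3 Eb3 D3 Eb3 Gb3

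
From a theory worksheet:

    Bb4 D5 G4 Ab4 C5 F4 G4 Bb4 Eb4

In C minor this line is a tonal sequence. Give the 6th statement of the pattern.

Unit = 3 notes; the statements start on Bb4, Ab4, G4, moving down a 2nd each time.
Carrying on: F4 → Eb4 → D4.
From D4 the diatonic shape gives D4 F4 Bb3.

D4 F4 Bb3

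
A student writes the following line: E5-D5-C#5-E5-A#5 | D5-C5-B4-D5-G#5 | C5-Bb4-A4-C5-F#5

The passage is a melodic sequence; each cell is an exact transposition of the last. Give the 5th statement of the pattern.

Ab4 Gb4 F4 Ab4 D5

Unit = 5 notes; the statements start on E5, D5, C5, moving down a 2nd each time.
Carrying on: Bb4 → Ab4.
Statement 5 starts on Ab4 and keeps the same exact contour: Ab4 Gb4 F4 Ab4 D5.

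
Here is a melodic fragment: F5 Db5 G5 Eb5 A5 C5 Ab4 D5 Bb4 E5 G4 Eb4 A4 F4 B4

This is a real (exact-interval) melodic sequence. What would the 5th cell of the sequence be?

A3 F3 B3 G3 C#4

Unit = 5 notes; the statements start on F5, C5, G4, moving down a 4th each time.
Extending down a 4th: D4 → A3.
Statement 5 starts on A3 and keeps the same exact contour: A3 F3 B3 G3 C#4.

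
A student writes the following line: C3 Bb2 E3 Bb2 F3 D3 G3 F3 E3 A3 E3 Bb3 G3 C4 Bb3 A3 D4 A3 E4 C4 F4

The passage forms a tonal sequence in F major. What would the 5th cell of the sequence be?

A4 G4 C5 G4 D5 Bb4 E5

With a 7-note motive the entries are C3, F3, Bb3, each up a 4th from the previous.
Carrying on: E4 → A4.
From A4 the diatonic shape gives A4 G4 C5 G4 D5 Bb4 E5.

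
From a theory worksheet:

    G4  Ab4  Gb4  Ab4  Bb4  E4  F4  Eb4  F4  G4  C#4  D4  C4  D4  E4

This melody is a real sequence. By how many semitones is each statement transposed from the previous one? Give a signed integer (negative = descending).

-3

With a 5-note motive the entries are G4, E4, C#4, each down a 3rd from the previous.
G4→E4 is 64 − 67 = -3 semitones.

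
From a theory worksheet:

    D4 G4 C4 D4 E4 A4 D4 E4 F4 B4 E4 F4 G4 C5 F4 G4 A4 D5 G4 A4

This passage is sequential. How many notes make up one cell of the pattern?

20 notes total. Splitting into 5 groups of 4:
D4 G4 C4 D4 | E4 A4 D4 E4 | F4 B4 E4 F4 | G4 C5 F4 G4 | A4 D5 G4 A4
Each cell is the previous one up a 2nd — so the unit is 4 notes.

4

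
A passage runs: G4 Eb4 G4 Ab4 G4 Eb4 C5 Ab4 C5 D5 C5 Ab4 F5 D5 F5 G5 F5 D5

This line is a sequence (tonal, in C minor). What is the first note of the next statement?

Bb5

With a 6-note motive the entries are G4, C5, F5, each up a 4th from the previous.
The next head, up a 4th from F5, is Bb5.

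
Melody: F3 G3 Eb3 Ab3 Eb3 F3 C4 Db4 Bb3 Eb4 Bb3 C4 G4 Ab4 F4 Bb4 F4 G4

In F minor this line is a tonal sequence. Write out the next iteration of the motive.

Db5 Eb5 C5 F5 C5 Db5

Taking 6-note groups, the heads are F3, C4, G4: the pattern moves up a 5th.
So cell 4 is Db5 Eb5 C5 F5 C5 Db5.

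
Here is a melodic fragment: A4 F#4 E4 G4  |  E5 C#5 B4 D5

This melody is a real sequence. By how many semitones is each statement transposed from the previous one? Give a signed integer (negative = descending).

7

Taking 4-note groups, the heads are A4, E5: the pattern moves up a 5th.
Counting half-steps from A4 to E5: 7.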